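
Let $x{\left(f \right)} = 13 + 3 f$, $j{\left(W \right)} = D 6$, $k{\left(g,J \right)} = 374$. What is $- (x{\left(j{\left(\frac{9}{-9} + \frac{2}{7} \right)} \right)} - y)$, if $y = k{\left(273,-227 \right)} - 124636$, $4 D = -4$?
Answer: $-124257$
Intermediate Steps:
$D = -1$ ($D = \frac{1}{4} \left(-4\right) = -1$)
$j{\left(W \right)} = -6$ ($j{\left(W \right)} = \left(-1\right) 6 = -6$)
$y = -124262$ ($y = 374 - 124636 = -124262$)
$- (x{\left(j{\left(\frac{9}{-9} + \frac{2}{7} \right)} \right)} - y) = - (\left(13 + 3 \left(-6\right)\right) - -124262) = - (\left(13 - 18\right) + 124262) = - (-5 + 124262) = \left(-1\right) 124257 = -124257$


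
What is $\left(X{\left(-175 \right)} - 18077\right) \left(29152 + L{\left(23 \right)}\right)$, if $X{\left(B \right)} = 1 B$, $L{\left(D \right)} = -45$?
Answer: $-531260964$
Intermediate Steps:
$X{\left(B \right)} = B$
$\left(X{\left(-175 \right)} - 18077\right) \left(29152 + L{\left(23 \right)}\right) = \left(-175 - 18077\right) \left(29152 - 45\right) = \left(-18252\right) 29107 = -531260964$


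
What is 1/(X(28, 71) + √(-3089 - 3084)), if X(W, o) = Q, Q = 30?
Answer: 30/7073 - I*√6173/7073 ≈ 0.0042415 - 0.011108*I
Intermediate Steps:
X(W, o) = 30
1/(X(28, 71) + √(-3089 - 3084)) = 1/(30 + √(-3089 - 3084)) = 1/(30 + √(-6173)) = 1/(30 + I*√6173)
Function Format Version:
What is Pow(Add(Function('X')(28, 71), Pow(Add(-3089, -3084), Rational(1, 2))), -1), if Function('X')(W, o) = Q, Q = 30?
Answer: Add(Rational(30, 7073), Mul(Rational(-1, 7073), I, Pow(6173, Rational(1, 2)))) ≈ Add(0.0042415, Mul(-0.011108, I))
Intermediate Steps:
Function('X')(W, o) = 30
Pow(Add(Function('X')(28, 71), Pow(Add(-3089, -3084), Rational(1, 2))), -1) = Pow(Add(30, Pow(Add(-3089, -3084), Rational(1, 2))), -1) = Pow(Add(30, Pow(-6173, Rational(1, 2))), -1) = Pow(Add(30, Mul(I, Pow(6173, Rational(1, 2)))), -1)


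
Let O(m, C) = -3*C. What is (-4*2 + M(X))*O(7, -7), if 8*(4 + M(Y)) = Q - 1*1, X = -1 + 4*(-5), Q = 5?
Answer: -483/2 ≈ -241.50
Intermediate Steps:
X = -21 (X = -1 - 20 = -21)
M(Y) = -7/2 (M(Y) = -4 + (5 - 1*1)/8 = -4 + (5 - 1)/8 = -4 + (⅛)*4 = -4 + ½ = -7/2)
(-4*2 + M(X))*O(7, -7) = (-4*2 - 7/2)*(-3*(-7)) = (-8 - 7/2)*21 = -23/2*21 = -483/2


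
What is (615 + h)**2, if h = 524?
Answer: 1297321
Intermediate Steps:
(615 + h)**2 = (615 + 524)**2 = 1139**2 = 1297321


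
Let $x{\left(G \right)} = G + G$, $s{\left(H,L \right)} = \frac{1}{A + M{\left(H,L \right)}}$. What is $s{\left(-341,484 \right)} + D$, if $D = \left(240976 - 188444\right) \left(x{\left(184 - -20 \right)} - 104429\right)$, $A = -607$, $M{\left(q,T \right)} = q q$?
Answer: $- \frac{632092611389927}{115674} \approx -5.4644 \cdot 10^{9}$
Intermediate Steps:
$M{\left(q,T \right)} = q^{2}$
$s{\left(H,L \right)} = \frac{1}{-607 + H^{2}}$
$x{\left(G \right)} = 2 G$
$D = -5464431172$ ($D = \left(240976 - 188444\right) \left(2 \left(184 - -20\right) - 104429\right) = 52532 \left(2 \left(184 + 20\right) - 104429\right) = 52532 \left(2 \cdot 204 - 104429\right) = 52532 \left(408 - 104429\right) = 52532 \left(-104021\right) = -5464431172$)
$s{\left(-341,484 \right)} + D = \frac{1}{-607 + \left(-341\right)^{2}} - 5464431172 = \frac{1}{-607 + 116281} - 5464431172 = \frac{1}{115674} - 5464431172 = - \frac{632092611389927}{115674}$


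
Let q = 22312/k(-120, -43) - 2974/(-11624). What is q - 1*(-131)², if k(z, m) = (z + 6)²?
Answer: -324017138669/18883188 ≈ -17159.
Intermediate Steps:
k(z, m) = (6 + z)²
q = 37250599/18883188 (q = 22312/((6 - 120)²) - 2974/(-11624) = 22312/((-114)²) - 2974*(-1/11624) = 22312/12996 + 1487/5812 = 22312*(1/12996) + 1487/5812 = 5578/3249 + 1487/5812 = 37250599/18883188 ≈ 1.9727)
q - 1*(-131)² = 37250599/18883188 - 1*(-131)² = 37250599/18883188 - 1*17161 = 37250599/18883188 - 17161 = -324017138669/18883188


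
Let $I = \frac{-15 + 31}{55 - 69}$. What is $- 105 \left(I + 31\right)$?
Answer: $-3135$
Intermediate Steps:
$I = - \frac{8}{7}$ ($I = \frac{16}{-14} = 16 \left(- \frac{1}{14}\right) = - \frac{8}{7} \approx -1.1429$)
$- 105 \left(I + 31\right) = - 105 \left(- \frac{8}{7} + 31\right) = \left(-105\right) \frac{209}{7} = -3135$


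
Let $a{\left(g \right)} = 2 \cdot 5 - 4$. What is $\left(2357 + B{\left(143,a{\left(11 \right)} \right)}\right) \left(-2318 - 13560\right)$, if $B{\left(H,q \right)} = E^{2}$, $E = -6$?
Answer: $-37996054$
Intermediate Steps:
$a{\left(g \right)} = 6$ ($a{\left(g \right)} = 10 - 4 = 6$)
$B{\left(H,q \right)} = 36$ ($B{\left(H,q \right)} = \left(-6\right)^{2} = 36$)
$\left(2357 + B{\left(143,a{\left(11 \right)} \right)}\right) \left(-2318 - 13560\right) = \left(2357 + 36\right) \left(-2318 - 13560\right) = 2393 \left(-15878\right) = -37996054$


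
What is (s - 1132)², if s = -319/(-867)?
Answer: 962606265625/751689 ≈ 1.2806e+6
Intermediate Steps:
s = 319/867 (s = -319*(-1/867) = 319/867 ≈ 0.36794)
(s - 1132)² = (319/867 - 1132)² = (-981125/867)² = 962606265625/751689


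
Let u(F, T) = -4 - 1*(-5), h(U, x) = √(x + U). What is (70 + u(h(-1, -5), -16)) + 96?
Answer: 167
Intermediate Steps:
h(U, x) = √(U + x)
u(F, T) = 1 (u(F, T) = -4 + 5 = 1)
(70 + u(h(-1, -5), -16)) + 96 = (70 + 1) + 96 = 71 + 96 = 167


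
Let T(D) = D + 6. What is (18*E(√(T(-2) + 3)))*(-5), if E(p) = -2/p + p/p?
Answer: -90 + 180*√7/7 ≈ -21.966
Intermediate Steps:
T(D) = 6 + D
E(p) = 1 - 2/p (E(p) = -2/p + 1 = 1 - 2/p)
(18*E(√(T(-2) + 3)))*(-5) = (18*((-2 + √((6 - 2) + 3))/(√((6 - 2) + 3))))*(-5) = (18*((-2 + √(4 + 3))/(√(4 + 3))))*(-5) = (18*((-2 + √7)/(√7)))*(-5) = (18*((√7/7)*(-2 + √7)))*(-5) = (18*(√7*(-2 + √7)/7))*(-5) = (18*√7*(-2 + √7)/7)*(-5) = -90*√7*(-2 + √7)/7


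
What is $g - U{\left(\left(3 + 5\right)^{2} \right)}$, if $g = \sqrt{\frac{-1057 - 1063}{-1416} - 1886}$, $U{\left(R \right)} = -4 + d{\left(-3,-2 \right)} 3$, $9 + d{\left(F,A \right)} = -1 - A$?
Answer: $28 + \frac{i \sqrt{59039589}}{177} \approx 28.0 + 43.411 i$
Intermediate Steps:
$d{\left(F,A \right)} = -10 - A$ ($d{\left(F,A \right)} = -9 - \left(1 + A\right) = -10 - A$)
$U{\left(R \right)} = -28$ ($U{\left(R \right)} = -4 + \left(-10 - -2\right) 3 = -4 + \left(-10 + 2\right) 3 = -4 - 24 = -28$)
$g = \frac{i \sqrt{59039589}}{177}$ ($g = \sqrt{\left(-1057 - 1063\right) \left(- \frac{1}{1416}\right) - 1886} = \sqrt{\left(-2120\right) \left(- \frac{1}{1416}\right) - 1886} = \sqrt{\frac{265}{177} - 1886} = \sqrt{- \frac{333557}{177}} = \frac{i \sqrt{59039589}}{177} \approx 43.411 i$)
$g - U{\left(\left(3 + 5\right)^{2} \right)} = \frac{i \sqrt{59039589}}{177} - -28 = \frac{i \sqrt{59039589}}{177} + 28 = 28 + \frac{i \sqrt{59039589}}{177}$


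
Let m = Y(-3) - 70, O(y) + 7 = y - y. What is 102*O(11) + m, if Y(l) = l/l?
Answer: -783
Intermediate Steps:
O(y) = -7 (O(y) = -7 + (y - y) = -7 + 0 = -7)
Y(l) = 1
m = -69 (m = 1 - 70 = -69)
102*O(11) + m = 102*(-7) - 69 = -714 - 69 = -783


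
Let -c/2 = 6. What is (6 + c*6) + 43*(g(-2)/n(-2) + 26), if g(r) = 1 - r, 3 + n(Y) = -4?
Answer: 7235/7 ≈ 1033.6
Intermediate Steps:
c = -12 (c = -2*6 = -12)
n(Y) = -7 (n(Y) = -3 - 4 = -7)
(6 + c*6) + 43*(g(-2)/n(-2) + 26) = (6 - 12*6) + 43*((1 - 1*(-2))/(-7) + 26) = (6 - 72) + 43*((1 + 2)*(-⅐) + 26) = -66 + 43*(3*(-⅐) + 26) = -66 + 43*(-3/7 + 26) = -66 + 43*(179/7) = -66 + 7697/7 = 7235/7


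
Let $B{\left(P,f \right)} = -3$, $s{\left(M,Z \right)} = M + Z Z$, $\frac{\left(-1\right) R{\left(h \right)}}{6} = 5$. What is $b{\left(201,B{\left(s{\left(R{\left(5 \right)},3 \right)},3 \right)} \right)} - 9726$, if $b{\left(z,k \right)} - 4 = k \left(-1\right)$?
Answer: $-9719$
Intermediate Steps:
$R{\left(h \right)} = -30$ ($R{\left(h \right)} = \left(-6\right) 5 = -30$)
$s{\left(M,Z \right)} = M + Z^{2}$
$b{\left(z,k \right)} = 4 - k$ ($b{\left(z,k \right)} = 4 + k \left(-1\right) = 4 - k$)
$b{\left(201,B{\left(s{\left(R{\left(5 \right)},3 \right)},3 \right)} \right)} - 9726 = \left(4 - -3\right) - 9726 = \left(4 + 3\right) - 9726 = 7 - 9726 = -9719$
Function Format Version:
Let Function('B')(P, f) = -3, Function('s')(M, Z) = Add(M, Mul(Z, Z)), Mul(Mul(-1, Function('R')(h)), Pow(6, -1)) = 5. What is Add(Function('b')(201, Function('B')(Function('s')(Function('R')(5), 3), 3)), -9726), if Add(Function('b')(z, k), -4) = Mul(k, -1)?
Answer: -9719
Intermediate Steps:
Function('R')(h) = -30 (Function('R')(h) = Mul(-6, 5) = -30)
Function('s')(M, Z) = Add(M, Pow(Z, 2))
Function('b')(z, k) = Add(4, Mul(-1, k)) (Function('b')(z, k) = Add(4, Mul(k, -1)) = Add(4, Mul(-1, k)))
Add(Function('b')(201, Function('B')(Function('s')(Function('R')(5), 3), 3)), -9726) = Add(Add(4, Mul(-1, -3)), -9726) = Add(Add(4, 3), -9726) = Add(7, -9726) = -9719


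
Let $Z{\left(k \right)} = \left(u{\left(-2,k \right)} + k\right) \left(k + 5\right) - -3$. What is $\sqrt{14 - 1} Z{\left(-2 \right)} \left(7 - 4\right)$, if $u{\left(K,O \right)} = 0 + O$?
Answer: $- 27 \sqrt{13} \approx -97.35$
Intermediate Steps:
$u{\left(K,O \right)} = O$
$Z{\left(k \right)} = 3 + 2 k \left(5 + k\right)$ ($Z{\left(k \right)} = \left(k + k\right) \left(k + 5\right) - -3 = 2 k \left(5 + k\right) + 3 = 3 + 2 k \left(5 + k\right)$)
$\sqrt{14 - 1} Z{\left(-2 \right)} \left(7 - 4\right) = \sqrt{14 - 1} \left(3 + 2 \left(-2\right)^{2} + 10 \left(-2\right)\right) \left(7 - 4\right) = \sqrt{13} \left(3 + 2 \cdot 4 - 20\right) \left(7 - 4\right) = \sqrt{13} \left(3 + 8 - 20\right) 3 = \sqrt{13} \left(-9\right) 3 = - 9 \sqrt{13} \cdot 3 = - 27 \sqrt{13}$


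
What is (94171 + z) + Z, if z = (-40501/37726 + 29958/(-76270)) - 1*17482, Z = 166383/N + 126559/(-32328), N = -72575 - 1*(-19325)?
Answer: 3165166888176419713471/41277340726011000 ≈ 76681.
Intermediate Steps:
N = -53250 (N = -72575 + 19325 = -53250)
Z = -2019682729/286911000 (Z = 166383/(-53250) + 126559/(-32328) = 166383*(-1/53250) + 126559*(-1/32328) = -55461/17750 - 126559/32328 = -2019682729/286911000 ≈ -7.0394)
z = -25153131020209/1438681010 (z = (-40501*1/37726 + 29958*(-1/76270)) - 17482 = (-40501/37726 - 14979/38135) - 17482 = -2109603389/1438681010 - 17482 = -25153131020209/1438681010 ≈ -17483.)
(94171 + z) + Z = (94171 - 25153131020209/1438681010) - 2019682729/286911000 = 110328898372501/1438681010 - 2019682729/286911000 = 3165166888176419713471/41277340726011000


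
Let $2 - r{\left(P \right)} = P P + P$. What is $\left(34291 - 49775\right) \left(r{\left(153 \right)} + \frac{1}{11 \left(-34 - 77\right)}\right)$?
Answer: $\frac{445424527324}{1221} \approx 3.648 \cdot 10^{8}$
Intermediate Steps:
$r{\left(P \right)} = 2 - P - P^{2}$ ($r{\left(P \right)} = 2 - \left(P P + P\right) = 2 - \left(P^{2} + P\right) = 2 - \left(P + P^{2}\right) = 2 - P - P^{2}$)
$\left(34291 - 49775\right) \left(r{\left(153 \right)} + \frac{1}{11 \left(-34 - 77\right)}\right) = \left(34291 - 49775\right) \left(\left(2 - 153 - 153^{2}\right) + \frac{1}{11 \left(-34 - 77\right)}\right) = - 15484 \left(\left(2 - 153 - 23409\right) + \frac{1}{11 \left(-111\right)}\right) = - 15484 \left(\left(2 - 153 - 23409\right) + \frac{1}{-1221}\right) = - 15484 \left(-23560 - \frac{1}{1221}\right) = \left(-15484\right) \left(- \frac{28766761}{1221}\right) = \frac{445424527324}{1221}$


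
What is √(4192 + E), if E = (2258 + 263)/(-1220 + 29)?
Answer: √5943269841/1191 ≈ 64.729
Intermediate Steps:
E = -2521/1191 (E = 2521/(-1191) = 2521*(-1/1191) = -2521/1191 ≈ -2.1167)
√(4192 + E) = √(4192 - 2521/1191) = √(4990151/1191) = √5943269841/1191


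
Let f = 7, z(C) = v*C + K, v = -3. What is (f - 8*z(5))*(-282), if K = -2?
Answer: -40326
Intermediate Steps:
z(C) = -2 - 3*C (z(C) = -3*C - 2 = -2 - 3*C)
(f - 8*z(5))*(-282) = (7 - 8*(-2 - 3*5))*(-282) = (7 - 8*(-2 - 15))*(-282) = (7 - 8*(-17))*(-282) = (7 + 136)*(-282) = 143*(-282) = -40326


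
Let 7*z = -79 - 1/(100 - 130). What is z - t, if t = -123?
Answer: 23461/210 ≈ 111.72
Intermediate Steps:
z = -2369/210 (z = (-79 - 1/(100 - 130))/7 = (-79 - 1/(-30))/7 = (-79 - 1*(-1/30))/7 = (-79 + 1/30)/7 = (1/7)*(-2369/30) = -2369/210 ≈ -11.281)
z - t = -2369/210 - 1*(-123) = -2369/210 + 123 = 23461/210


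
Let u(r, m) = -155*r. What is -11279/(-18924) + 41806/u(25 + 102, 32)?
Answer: -569109629/372518940 ≈ -1.5277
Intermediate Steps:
-11279/(-18924) + 41806/u(25 + 102, 32) = -11279/(-18924) + 41806/((-155*(25 + 102))) = -11279*(-1/18924) + 41806/((-155*127)) = 11279/18924 + 41806/(-19685) = 11279/18924 + 41806*(-1/19685) = 11279/18924 - 41806/19685 = -569109629/372518940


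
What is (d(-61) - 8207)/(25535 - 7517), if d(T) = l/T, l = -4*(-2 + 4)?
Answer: -23839/52338 ≈ -0.45548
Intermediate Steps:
l = -8 (l = -4*2 = -8)
d(T) = -8/T
(d(-61) - 8207)/(25535 - 7517) = (-8/(-61) - 8207)/(25535 - 7517) = (-8*(-1/61) - 8207)/18018 = (8/61 - 8207)*(1/18018) = -500619/61*1/18018 = -23839/52338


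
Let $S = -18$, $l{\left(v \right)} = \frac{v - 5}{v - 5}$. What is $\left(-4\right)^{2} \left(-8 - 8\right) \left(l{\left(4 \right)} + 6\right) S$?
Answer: $32256$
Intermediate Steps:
$l{\left(v \right)} = 1$ ($l{\left(v \right)} = \frac{-5 + v}{-5 + v} = 1$)
$\left(-4\right)^{2} \left(-8 - 8\right) \left(l{\left(4 \right)} + 6\right) S = \left(-4\right)^{2} \left(-8 - 8\right) \left(1 + 6\right) \left(-18\right) = 16 \left(\left(-16\right) 7\right) \left(-18\right) = 16 \left(-112\right) \left(-18\right) = \left(-1792\right) \left(-18\right) = 32256$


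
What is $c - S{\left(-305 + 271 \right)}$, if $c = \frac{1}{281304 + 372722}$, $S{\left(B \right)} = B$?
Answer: $\frac{22236885}{654026} \approx 34.0$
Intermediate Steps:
$c = \frac{1}{654026} \approx 1.529 \cdot 10^{-6}$
$c - S{\left(-305 + 271 \right)} = \frac{1}{654026} - \left(-305 + 271\right) = \frac{1}{654026} - -34 = \frac{1}{654026} + 34 = \frac{22236885}{654026}$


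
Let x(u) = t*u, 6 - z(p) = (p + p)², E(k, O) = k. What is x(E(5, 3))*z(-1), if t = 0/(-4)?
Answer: 0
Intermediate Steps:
z(p) = 6 - 4*p² (z(p) = 6 - (p + p)² = 6 - (2*p)² = 6 - 4*p²)
t = 0 (t = 0*(-¼) = 0)
x(u) = 0 (x(u) = 0*u = 0)
x(E(5, 3))*z(-1) = 0*(6 - 4*(-1)²) = 0*(6 - 4*1) = 0*(6 - 4) = 0*2 = 0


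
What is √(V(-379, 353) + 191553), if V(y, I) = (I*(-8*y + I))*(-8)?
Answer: I*√9367687 ≈ 3060.7*I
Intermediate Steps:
V(y, I) = -8*I*(I - 8*y) (V(y, I) = (I*(I - 8*y))*(-8) = -8*I*(I - 8*y))
√(V(-379, 353) + 191553) = √(8*353*(-1*353 + 8*(-379)) + 191553) = √(8*353*(-353 - 3032) + 191553) = √(8*353*(-3385) + 191553) = √(-9559240 + 191553) = √(-9367687) = I*√9367687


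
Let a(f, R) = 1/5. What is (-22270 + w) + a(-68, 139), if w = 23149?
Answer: 4396/5 ≈ 879.20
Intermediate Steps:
a(f, R) = ⅕
(-22270 + w) + a(-68, 139) = (-22270 + 23149) + ⅕ = 879 + ⅕ = 4396/5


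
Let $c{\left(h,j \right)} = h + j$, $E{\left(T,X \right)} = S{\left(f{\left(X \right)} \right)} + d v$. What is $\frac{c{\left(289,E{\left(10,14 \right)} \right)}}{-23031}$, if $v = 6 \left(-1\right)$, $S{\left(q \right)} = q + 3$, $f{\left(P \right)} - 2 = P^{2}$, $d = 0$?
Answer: $- \frac{490}{23031} \approx -0.021276$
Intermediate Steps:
$f{\left(P \right)} = 2 + P^{2}$
$S{\left(q \right)} = 3 + q$
$v = -6$
$E{\left(T,X \right)} = 5 + X^{2}$ ($E{\left(T,X \right)} = \left(3 + \left(2 + X^{2}\right)\right) + 0 \left(-6\right) = \left(5 + X^{2}\right) + 0 = 5 + X^{2}$)
$\frac{c{\left(289,E{\left(10,14 \right)} \right)}}{-23031} = \frac{289 + \left(5 + 14^{2}\right)}{-23031} = \left(289 + \left(5 + 196\right)\right) \left(- \frac{1}{23031}\right) = \left(289 + 201\right) \left(- \frac{1}{23031}\right) = 490 \left(- \frac{1}{23031}\right) = - \frac{490}{23031}$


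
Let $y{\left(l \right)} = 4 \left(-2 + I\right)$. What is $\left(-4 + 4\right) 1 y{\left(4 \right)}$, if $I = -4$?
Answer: $0$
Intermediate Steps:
$y{\left(l \right)} = -24$ ($y{\left(l \right)} = 4 \left(-2 - 4\right) = 4 \left(-6\right) = -24$)
$\left(-4 + 4\right) 1 y{\left(4 \right)} = \left(-4 + 4\right) 1 \left(-24\right) = 0 \cdot 1 \left(-24\right) = 0 \left(-24\right) = 0$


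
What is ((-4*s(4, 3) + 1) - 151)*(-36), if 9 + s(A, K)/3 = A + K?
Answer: 4536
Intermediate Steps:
s(A, K) = -27 + 3*A + 3*K (s(A, K) = -27 + 3*(A + K) = -27 + (3*A + 3*K) = -27 + 3*A + 3*K)
((-4*s(4, 3) + 1) - 151)*(-36) = ((-4*(-27 + 3*4 + 3*3) + 1) - 151)*(-36) = ((-4*(-27 + 12 + 9) + 1) - 151)*(-36) = ((-4*(-6) + 1) - 151)*(-36) = ((24 + 1) - 151)*(-36) = (25 - 151)*(-36) = -126*(-36) = 4536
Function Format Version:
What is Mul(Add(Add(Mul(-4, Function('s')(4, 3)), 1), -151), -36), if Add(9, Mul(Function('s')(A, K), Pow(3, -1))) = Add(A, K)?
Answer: 4536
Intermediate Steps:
Function('s')(A, K) = Add(-27, Mul(3, A), Mul(3, K)) (Function('s')(A, K) = Add(-27, Mul(3, Add(A, K))) = Add(-27, Add(Mul(3, A), Mul(3, K))) = Add(-27, Mul(3, A), Mul(3, K)))
Mul(Add(Add(Mul(-4, Function('s')(4, 3)), 1), -151), -36) = Mul(Add(Add(Mul(-4, Add(-27, Mul(3, 4), Mul(3, 3))), 1), -151), -36) = Mul(Add(Add(Mul(-4, Add(-27, 12, 9)), 1), -151), -36) = Mul(Add(Add(Mul(-4, -6), 1), -151), -36) = Mul(Add(Add(24, 1), -151), -36) = Mul(Add(25, -151), -36) = Mul(-126, -36) = 4536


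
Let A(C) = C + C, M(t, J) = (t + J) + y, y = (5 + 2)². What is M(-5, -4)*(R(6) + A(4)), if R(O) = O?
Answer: 560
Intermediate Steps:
y = 49 (y = 7² = 49)
M(t, J) = 49 + J + t (M(t, J) = (t + J) + 49 = (J + t) + 49 = 49 + J + t)
A(C) = 2*C
M(-5, -4)*(R(6) + A(4)) = (49 - 4 - 5)*(6 + 2*4) = 40*(6 + 8) = 40*14 = 560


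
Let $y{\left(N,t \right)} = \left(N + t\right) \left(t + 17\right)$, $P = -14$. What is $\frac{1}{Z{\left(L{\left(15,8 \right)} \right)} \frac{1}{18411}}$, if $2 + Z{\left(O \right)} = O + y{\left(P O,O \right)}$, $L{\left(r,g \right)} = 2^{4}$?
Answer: $- \frac{18411}{6850} \approx -2.6877$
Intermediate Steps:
$L{\left(r,g \right)} = 16$
$y{\left(N,t \right)} = \left(17 + t\right) \left(N + t\right)$ ($y{\left(N,t \right)} = \left(N + t\right) \left(17 + t\right) = \left(17 + t\right) \left(N + t\right)$)
$Z{\left(O \right)} = -2 - 220 O - 13 O^{2}$ ($Z{\left(O \right)} = -2 + \left(O + \left(O^{2} + 17 \left(- 14 O\right) + 17 O + - 14 O O\right)\right) = -2 + \left(O + \left(O^{2} - 238 O + 17 O - 14 O^{2}\right)\right) = -2 - \left(13 O^{2} + 220 O\right) = -2 - 220 O - 13 O^{2}$)
$\frac{1}{Z{\left(L{\left(15,8 \right)} \right)} \frac{1}{18411}} = \frac{1}{\left(-2 - 3520 - 13 \cdot 16^{2}\right) \frac{1}{18411}} = \frac{1}{\left(-2 - 3520 - 3328\right) \frac{1}{18411}} = \frac{1}{\left(-6850\right) \frac{1}{18411}} = \frac{1}{- \frac{6850}{18411}} = - \frac{18411}{6850}$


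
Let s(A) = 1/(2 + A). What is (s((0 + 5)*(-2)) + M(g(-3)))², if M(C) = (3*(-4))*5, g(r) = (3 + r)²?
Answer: 231361/64 ≈ 3615.0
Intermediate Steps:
M(C) = -60 (M(C) = -12*5 = -60)
(s((0 + 5)*(-2)) + M(g(-3)))² = (1/(2 + (0 + 5)*(-2)) - 60)² = (1/(2 + 5*(-2)) - 60)² = (1/(2 - 10) - 60)² = (1/(-8) - 60)² = (-⅛ - 60)² = (-481/8)² = 231361/64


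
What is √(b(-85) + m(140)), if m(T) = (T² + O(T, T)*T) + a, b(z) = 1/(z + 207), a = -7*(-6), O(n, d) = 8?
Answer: √309021730/122 ≈ 144.09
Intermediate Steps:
a = 42
b(z) = 1/(207 + z)
m(T) = 42 + T² + 8*T (m(T) = (T² + 8*T) + 42 = 42 + T² + 8*T)
√(b(-85) + m(140)) = √(1/(207 - 85) + (42 + 140² + 8*140)) = √(1/122 + (42 + 19600 + 1120)) = √(1/122 + 20762) = √(2532965/122) = √309021730/122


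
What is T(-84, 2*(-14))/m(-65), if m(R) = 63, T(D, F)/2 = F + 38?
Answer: 20/63 ≈ 0.31746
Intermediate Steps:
T(D, F) = 76 + 2*F (T(D, F) = 2*(F + 38) = 2*(38 + F) = 76 + 2*F)
T(-84, 2*(-14))/m(-65) = (76 + 2*(2*(-14)))/63 = (76 + 2*(-28))*(1/63) = (76 - 56)*(1/63) = 20*(1/63) = 20/63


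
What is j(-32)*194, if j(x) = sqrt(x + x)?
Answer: 1552*I ≈ 1552.0*I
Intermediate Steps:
j(x) = sqrt(2)*sqrt(x) (j(x) = sqrt(2*x) = sqrt(2)*sqrt(x))
j(-32)*194 = (sqrt(2)*sqrt(-32))*194 = (sqrt(2)*(4*I*sqrt(2)))*194 = (8*I)*194 = 1552*I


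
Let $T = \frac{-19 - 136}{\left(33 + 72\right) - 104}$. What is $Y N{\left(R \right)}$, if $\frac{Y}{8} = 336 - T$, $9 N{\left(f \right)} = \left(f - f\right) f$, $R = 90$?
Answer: $0$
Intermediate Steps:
$T = -155$ ($T = - \frac{155}{105 - 104} = - \frac{155}{1} = \left(-155\right) 1 = -155$)
$N{\left(f \right)} = 0$ ($N{\left(f \right)} = \frac{\left(f - f\right) f}{9} = \frac{0 f}{9} = \frac{1}{9} \cdot 0 = 0$)
$Y = 3928$ ($Y = 8 \left(336 - -155\right) = 8 \left(336 + 155\right) = 8 \cdot 491 = 3928$)
$Y N{\left(R \right)} = 3928 \cdot 0 = 0$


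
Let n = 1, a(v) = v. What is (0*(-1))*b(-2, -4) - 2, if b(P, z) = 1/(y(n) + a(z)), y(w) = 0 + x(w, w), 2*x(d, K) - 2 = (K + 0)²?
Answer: -2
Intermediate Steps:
x(d, K) = 1 + K²/2 (x(d, K) = 1 + (K + 0)²/2 = 1 + K²/2)
y(w) = 1 + w²/2 (y(w) = 0 + (1 + w²/2) = 1 + w²/2)
b(P, z) = 1/(3/2 + z) (b(P, z) = 1/((1 + (½)*1²) + z) = 1/((1 + (½)*1) + z) = 1/((1 + ½) + z) = 1/(3/2 + z))
(0*(-1))*b(-2, -4) - 2 = (0*(-1))*(2/(3 + 2*(-4))) - 2 = 0*(2/(3 - 8)) - 2 = 0*(2/(-5)) - 2 = 0*(2*(-⅕)) - 2 = 0*(-⅖) - 2 = 0 - 2 = -2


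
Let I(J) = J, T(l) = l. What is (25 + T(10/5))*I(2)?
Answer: 54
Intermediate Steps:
(25 + T(10/5))*I(2) = (25 + 10/5)*2 = (25 + 10*(⅕))*2 = (25 + 2)*2 = 27*2 = 54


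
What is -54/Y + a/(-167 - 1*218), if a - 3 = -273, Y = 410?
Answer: 8991/15785 ≈ 0.56959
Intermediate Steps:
a = -270 (a = 3 - 273 = -270)
-54/Y + a/(-167 - 1*218) = -54/410 - 270/(-167 - 1*218) = -54*1/410 - 270/(-167 - 218) = -27/205 - 270/(-385) = -27/205 - 270*(-1/385) = -27/205 + 54/77 = 8991/15785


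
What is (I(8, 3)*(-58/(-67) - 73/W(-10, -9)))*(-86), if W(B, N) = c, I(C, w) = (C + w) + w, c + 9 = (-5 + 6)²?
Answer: -1611855/134 ≈ -12029.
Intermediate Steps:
c = -8 (c = -9 + (-5 + 6)² = -9 + 1² = -9 + 1 = -8)
I(C, w) = C + 2*w
W(B, N) = -8
(I(8, 3)*(-58/(-67) - 73/W(-10, -9)))*(-86) = ((8 + 2*3)*(-58/(-67) - 73/(-8)))*(-86) = ((8 + 6)*(-58*(-1/67) - 73*(-⅛)))*(-86) = (14*(58/67 + 73/8))*(-86) = (14*(5355/536))*(-86) = (37485/268)*(-86) = -1611855/134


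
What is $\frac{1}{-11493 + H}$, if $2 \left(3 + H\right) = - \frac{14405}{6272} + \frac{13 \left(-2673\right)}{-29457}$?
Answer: $- \frac{13685504}{157336197775} \approx -8.6983 \cdot 10^{-5}$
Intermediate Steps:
$H = - \frac{48700303}{13685504}$ ($H = -3 + \frac{- \frac{14405}{6272} + \frac{13 \left(-2673\right)}{-29457}}{2} = -3 + \frac{\left(-14405\right) \frac{1}{6272} - - \frac{1287}{1091}}{2} = -3 + \frac{- \frac{14405}{6272} + \frac{1287}{1091}}{2} = -3 + \frac{1}{2} \left(- \frac{7643791}{6842752}\right) = -3 - \frac{7643791}{13685504} = - \frac{48700303}{13685504} \approx -3.5585$)
$\frac{1}{-11493 + H} = \frac{1}{-11493 - \frac{48700303}{13685504}} = \frac{1}{- \frac{157336197775}{13685504}} = - \frac{13685504}{157336197775}$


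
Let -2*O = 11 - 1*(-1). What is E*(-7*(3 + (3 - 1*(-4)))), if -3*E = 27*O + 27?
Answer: -3150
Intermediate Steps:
O = -6 (O = -(11 - 1*(-1))/2 = -(11 + 1)/2 = -½*12 = -6)
E = 45 (E = -(27*(-6) + 27)/3 = -(-162 + 27)/3 = -⅓*(-135) = 45)
E*(-7*(3 + (3 - 1*(-4)))) = 45*(-7*(3 + (3 - 1*(-4)))) = 45*(-7*(3 + (3 + 4))) = 45*(-7*(3 + 7)) = 45*(-7*10) = 45*(-70) = -3150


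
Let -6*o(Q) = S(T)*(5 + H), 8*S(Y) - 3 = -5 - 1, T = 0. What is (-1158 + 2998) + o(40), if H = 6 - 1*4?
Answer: 29447/16 ≈ 1840.4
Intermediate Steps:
S(Y) = -3/8 (S(Y) = 3/8 + (-5 - 1)/8 = 3/8 + (⅛)*(-6) = 3/8 - ¾ = -3/8)
H = 2 (H = 6 - 4 = 2)
o(Q) = 7/16 (o(Q) = -(-1)*(5 + 2)/16 = -(-1)*7/16 = -⅙*(-21/8) = 7/16)
(-1158 + 2998) + o(40) = (-1158 + 2998) + 7/16 = 1840 + 7/16 = 29447/16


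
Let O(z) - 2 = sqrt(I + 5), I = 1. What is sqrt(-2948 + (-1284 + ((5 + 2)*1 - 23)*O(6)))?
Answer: 2*sqrt(-1066 - 4*sqrt(6)) ≈ 65.599*I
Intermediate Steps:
O(z) = 2 + sqrt(6) (O(z) = 2 + sqrt(1 + 5) = 2 + sqrt(6))
sqrt(-2948 + (-1284 + ((5 + 2)*1 - 23)*O(6))) = sqrt(-2948 + (-1284 + ((5 + 2)*1 - 23)*(2 + sqrt(6)))) = sqrt(-2948 + (-1284 + (7*1 - 23)*(2 + sqrt(6)))) = sqrt(-2948 + (-1284 + (7 - 23)*(2 + sqrt(6)))) = sqrt(-2948 + (-1284 - 16*(2 + sqrt(6)))) = sqrt(-2948 + (-1284 + (-32 - 16*sqrt(6)))) = sqrt(-2948 + (-1316 - 16*sqrt(6))) = sqrt(-4264 - 16*sqrt(6))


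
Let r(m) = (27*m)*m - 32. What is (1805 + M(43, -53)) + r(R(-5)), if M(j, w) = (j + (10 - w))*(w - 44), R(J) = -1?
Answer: -8482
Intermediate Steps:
M(j, w) = (-44 + w)*(10 + j - w) (M(j, w) = (10 + j - w)*(-44 + w) = (-44 + w)*(10 + j - w))
r(m) = -32 + 27*m² (r(m) = 27*m² - 32 = -32 + 27*m²)
(1805 + M(43, -53)) + r(R(-5)) = (1805 + (-440 - 1*(-53)² - 44*43 + 54*(-53) + 43*(-53))) + (-32 + 27*(-1)²) = (1805 + (-440 - 1*2809 - 1892 - 2862 - 2279)) + (-32 + 27*1) = (1805 + (-440 - 2809 - 1892 - 2862 - 2279)) + (-32 + 27) = (1805 - 10282) - 5 = -8477 - 5 = -8482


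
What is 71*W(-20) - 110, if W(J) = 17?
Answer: 1097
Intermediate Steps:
71*W(-20) - 110 = 71*17 - 110 = 1207 - 110 = 1097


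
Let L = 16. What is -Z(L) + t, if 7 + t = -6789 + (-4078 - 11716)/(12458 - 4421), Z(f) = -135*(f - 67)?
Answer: -109969991/8037 ≈ -13683.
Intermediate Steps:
Z(f) = 9045 - 135*f (Z(f) = -135*(-67 + f) = 9045 - 135*f)
t = -54635246/8037 (t = -7 + (-6789 + (-4078 - 11716)/(12458 - 4421)) = -7 + (-6789 - 15794/8037) = -7 - 54578987/8037 = -54635246/8037 ≈ -6798.0)
-Z(L) + t = -(9045 - 135*16) - 54635246/8037 = -(9045 - 2160) - 54635246/8037 = -1*6885 - 54635246/8037 = -6885 - 54635246/8037 = -109969991/8037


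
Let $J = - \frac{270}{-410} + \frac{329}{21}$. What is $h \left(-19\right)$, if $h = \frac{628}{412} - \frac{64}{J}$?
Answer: $\frac{1176955}{25853} \approx 45.525$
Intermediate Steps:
$J = \frac{2008}{123}$ ($J = \left(-270\right) \left(- \frac{1}{410}\right) + 329 \cdot \frac{1}{21} = \frac{27}{41} + \frac{47}{3} = \frac{2008}{123} \approx 16.325$)
$h = - \frac{61945}{25853}$ ($h = \frac{628}{412} - \frac{64}{\frac{2008}{123}} = 628 \cdot \frac{1}{412} - \frac{984}{251} = \frac{157}{103} - \frac{984}{251} = - \frac{61945}{25853} \approx -2.396$)
$h \left(-19\right) = \left(- \frac{61945}{25853}\right) \left(-19\right) = \frac{1176955}{25853}$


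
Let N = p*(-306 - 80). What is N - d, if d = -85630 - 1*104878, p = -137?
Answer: 243390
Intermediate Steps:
N = 52882 (N = -137*(-306 - 80) = -137*(-386) = 52882)
d = -190508 (d = -85630 - 104878 = -190508)
N - d = 52882 - 1*(-190508) = 52882 + 190508 = 243390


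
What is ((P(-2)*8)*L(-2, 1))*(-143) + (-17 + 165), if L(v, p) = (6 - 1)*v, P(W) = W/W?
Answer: 11588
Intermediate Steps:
P(W) = 1
L(v, p) = 5*v
((P(-2)*8)*L(-2, 1))*(-143) + (-17 + 165) = ((1*8)*(5*(-2)))*(-143) + (-17 + 165) = (8*(-10))*(-143) + 148 = -80*(-143) + 148 = 11440 + 148 = 11588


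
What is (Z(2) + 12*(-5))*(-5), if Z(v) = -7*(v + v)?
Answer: 440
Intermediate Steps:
Z(v) = -14*v
(Z(2) + 12*(-5))*(-5) = (-14*2 + 12*(-5))*(-5) = (-28 - 60)*(-5) = -88*(-5) = 440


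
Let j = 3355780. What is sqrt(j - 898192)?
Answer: 2*sqrt(614397) ≈ 1567.7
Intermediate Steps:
sqrt(j - 898192) = sqrt(3355780 - 898192) = sqrt(2457588) = 2*sqrt(614397)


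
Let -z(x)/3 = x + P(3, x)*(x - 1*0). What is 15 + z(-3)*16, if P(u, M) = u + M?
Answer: 159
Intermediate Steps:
P(u, M) = M + u
z(x) = -3*x - 3*x*(3 + x) (z(x) = -3*(x + (x + 3)*(x - 1*0)) = -3*(x + (3 + x)*(x + 0)) = -3*(x + (3 + x)*x) = -3*(x + x*(3 + x)) = -3*x - 3*x*(3 + x))
15 + z(-3)*16 = 15 - 3*(-3)*(4 - 3)*16 = 15 - 3*(-3)*1*16 = 15 + 9*16 = 15 + 144 = 159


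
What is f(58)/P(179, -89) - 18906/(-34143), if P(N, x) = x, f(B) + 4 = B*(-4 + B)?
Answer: -35038890/1012909 ≈ -34.592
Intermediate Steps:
f(B) = -4 + B*(-4 + B)
f(58)/P(179, -89) - 18906/(-34143) = (-4 + 58² - 4*58)/(-89) - 18906/(-34143) = (-4 + 3364 - 232)*(-1/89) - 18906*(-1/34143) = 3128*(-1/89) + 6302/11381 = -3128/89 + 6302/11381 = -35038890/1012909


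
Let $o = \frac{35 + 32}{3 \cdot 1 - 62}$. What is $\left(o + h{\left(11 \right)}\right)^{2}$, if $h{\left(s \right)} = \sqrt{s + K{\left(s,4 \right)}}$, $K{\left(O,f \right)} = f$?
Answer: $\frac{56704}{3481} - \frac{134 \sqrt{15}}{59} \approx 7.4933$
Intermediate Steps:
$o = - \frac{67}{59}$ ($o = \frac{67}{3 - 62} = \frac{67}{-59} = 67 \left(- \frac{1}{59}\right) = - \frac{67}{59} \approx -1.1356$)
$h{\left(s \right)} = \sqrt{4 + s}$ ($h{\left(s \right)} = \sqrt{s + 4} = \sqrt{4 + s}$)
$\left(o + h{\left(11 \right)}\right)^{2} = \left(- \frac{67}{59} + \sqrt{4 + 11}\right)^{2} = \left(- \frac{67}{59} + \sqrt{15}\right)^{2}$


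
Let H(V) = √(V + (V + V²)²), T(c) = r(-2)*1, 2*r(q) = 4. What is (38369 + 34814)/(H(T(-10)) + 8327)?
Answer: 609394841/69338891 - 73183*√38/69338891 ≈ 8.7821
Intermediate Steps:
r(q) = 2 (r(q) = (½)*4 = 2)
T(c) = 2 (T(c) = 2*1 = 2)
(38369 + 34814)/(H(T(-10)) + 8327) = (38369 + 34814)/(√(2*(1 + 2*(1 + 2)²)) + 8327) = 73183/(√(2*(1 + 2*3²)) + 8327) = 73183/(√(2*(1 + 2*9)) + 8327) = 73183/(√(2*(1 + 18)) + 8327) = 73183/(√(2*19) + 8327) = 73183/(√38 + 8327) = 73183/(8327 + √38)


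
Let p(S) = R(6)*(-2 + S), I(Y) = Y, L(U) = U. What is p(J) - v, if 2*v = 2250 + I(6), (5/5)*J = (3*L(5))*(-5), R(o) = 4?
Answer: -1436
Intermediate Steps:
J = -75 (J = (3*5)*(-5) = 15*(-5) = -75)
v = 1128 (v = (2250 + 6)/2 = (1/2)*2256 = 1128)
p(S) = -8 + 4*S (p(S) = 4*(-2 + S) = -8 + 4*S)
p(J) - v = (-8 + 4*(-75)) - 1*1128 = (-8 - 300) - 1128 = -308 - 1128 = -1436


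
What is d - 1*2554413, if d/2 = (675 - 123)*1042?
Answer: -1404045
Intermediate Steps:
d = 1150368 (d = 2*((675 - 123)*1042) = 2*(552*1042) = 2*575184 = 1150368)
d - 1*2554413 = 1150368 - 1*2554413 = 1150368 - 2554413 = -1404045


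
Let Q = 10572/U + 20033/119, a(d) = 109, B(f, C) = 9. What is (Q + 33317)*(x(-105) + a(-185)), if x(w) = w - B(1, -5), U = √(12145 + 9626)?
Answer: -19923780/119 - 17620*√2419/2419 ≈ -1.6779e+5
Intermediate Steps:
U = 3*√2419 (U = √21771 = 3*√2419 ≈ 147.55)
Q = 20033/119 + 3524*√2419/2419 (Q = 10572/((3*√2419)) + 20033/119 = 10572*(√2419/7257) + 20033*(1/119) = 3524*√2419/2419 + 20033/119 = 20033/119 + 3524*√2419/2419 ≈ 239.99)
x(w) = -9 + w (x(w) = w - 1*9 = w - 9 = -9 + w)
(Q + 33317)*(x(-105) + a(-185)) = ((20033/119 + 3524*√2419/2419) + 33317)*((-9 - 105) + 109) = (3984756/119 + 3524*√2419/2419)*(-114 + 109) = (3984756/119 + 3524*√2419/2419)*(-5) = -19923780/119 - 17620*√2419/2419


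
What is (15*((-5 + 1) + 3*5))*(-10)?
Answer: -1650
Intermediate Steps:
(15*((-5 + 1) + 3*5))*(-10) = (15*(-4 + 15))*(-10) = (15*11)*(-10) = 165*(-10) = -1650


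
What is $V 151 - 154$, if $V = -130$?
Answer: $-19784$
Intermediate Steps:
$V 151 - 154 = \left(-130\right) 151 - 154 = -19630 - 154 = -19784$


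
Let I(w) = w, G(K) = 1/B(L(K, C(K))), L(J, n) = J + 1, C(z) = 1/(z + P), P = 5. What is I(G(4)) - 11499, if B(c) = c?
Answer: -57494/5 ≈ -11499.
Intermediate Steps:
C(z) = 1/(5 + z) (C(z) = 1/(z + 5) = 1/(5 + z))
L(J, n) = 1 + J
G(K) = 1/(1 + K)
I(G(4)) - 11499 = 1/(1 + 4) - 11499 = 1/5 - 11499 = -57494/5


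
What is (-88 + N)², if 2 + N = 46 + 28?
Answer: 256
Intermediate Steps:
N = 72 (N = -2 + (46 + 28) = -2 + 74 = 72)
(-88 + N)² = (-88 + 72)² = (-16)² = 256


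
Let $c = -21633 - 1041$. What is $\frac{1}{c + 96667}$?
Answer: $\frac{1}{73993} \approx 1.3515 \cdot 10^{-5}$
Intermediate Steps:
$c = -22674$ ($c = -21633 - 1041 = -22674$)
$\frac{1}{c + 96667} = \frac{1}{-22674 + 96667} = \frac{1}{73993}$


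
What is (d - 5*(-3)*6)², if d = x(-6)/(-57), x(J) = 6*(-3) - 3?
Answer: 2948089/361 ≈ 8166.5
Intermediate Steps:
x(J) = -21 (x(J) = -18 - 3 = -21)
d = 7/19 (d = -21/(-57) = -21*(-1/57) = 7/19 ≈ 0.36842)
(d - 5*(-3)*6)² = (7/19 - 5*(-3)*6)² = (7/19 + 15*6)² = (7/19 + 90)² = (1717/19)² = 2948089/361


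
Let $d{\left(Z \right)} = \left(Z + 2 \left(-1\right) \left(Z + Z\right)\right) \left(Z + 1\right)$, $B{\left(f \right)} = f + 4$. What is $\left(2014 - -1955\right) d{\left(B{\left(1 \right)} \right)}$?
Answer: $-357210$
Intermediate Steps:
$B{\left(f \right)} = 4 + f$
$d{\left(Z \right)} = - 3 Z \left(1 + Z\right)$ ($d{\left(Z \right)} = \left(Z - 2 \cdot 2 Z\right) \left(1 + Z\right) = \left(Z - 4 Z\right) \left(1 + Z\right) = - 3 Z \left(1 + Z\right)$)
$\left(2014 - -1955\right) d{\left(B{\left(1 \right)} \right)} = \left(2014 - -1955\right) \left(- 3 \left(4 + 1\right) \left(1 + \left(4 + 1\right)\right)\right) = \left(2014 + 1955\right) \left(\left(-3\right) 5 \left(1 + 5\right)\right) = 3969 \left(\left(-3\right) 5 \cdot 6\right) = 3969 \left(-90\right) = -357210$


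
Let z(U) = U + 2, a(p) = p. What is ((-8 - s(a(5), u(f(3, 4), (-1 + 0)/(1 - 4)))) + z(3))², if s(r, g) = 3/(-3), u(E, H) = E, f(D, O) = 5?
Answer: 4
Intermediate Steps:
z(U) = 2 + U
s(r, g) = -1 (s(r, g) = 3*(-⅓) = -1)
((-8 - s(a(5), u(f(3, 4), (-1 + 0)/(1 - 4)))) + z(3))² = ((-8 - 1*(-1)) + (2 + 3))² = ((-8 + 1) + 5)² = (-7 + 5)² = (-2)² = 4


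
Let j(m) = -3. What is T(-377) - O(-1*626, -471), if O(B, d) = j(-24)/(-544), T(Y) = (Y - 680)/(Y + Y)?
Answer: 286373/205088 ≈ 1.3963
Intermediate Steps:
T(Y) = (-680 + Y)/(2*Y) (T(Y) = (-680 + Y)/((2*Y)) = (-680 + Y)*(1/(2*Y)) = (-680 + Y)/(2*Y))
O(B, d) = 3/544 (O(B, d) = -3/(-544) = -3*(-1/544) = 3/544)
T(-377) - O(-1*626, -471) = (1/2)*(-680 - 377)/(-377) - 1*3/544 = (1/2)*(-1/377)*(-1057) - 3/544 = 1057/754 - 3/544 = 286373/205088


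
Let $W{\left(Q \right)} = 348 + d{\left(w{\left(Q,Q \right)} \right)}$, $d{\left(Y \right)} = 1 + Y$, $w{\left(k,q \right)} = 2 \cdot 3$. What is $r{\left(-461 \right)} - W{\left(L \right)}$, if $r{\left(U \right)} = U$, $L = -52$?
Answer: $-816$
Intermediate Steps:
$w{\left(k,q \right)} = 6$
$W{\left(Q \right)} = 355$ ($W{\left(Q \right)} = 348 + \left(1 + 6\right) = 348 + 7 = 355$)
$r{\left(-461 \right)} - W{\left(L \right)} = -461 - 355 = -816$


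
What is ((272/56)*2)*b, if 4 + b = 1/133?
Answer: -36108/931 ≈ -38.784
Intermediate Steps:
b = -531/133 (b = -4 + 1/133 = -531/133 ≈ -3.9925)
((272/56)*2)*b = ((272/56)*2)*(-531/133) = ((272*(1/56))*2)*(-531/133) = ((34/7)*2)*(-531/133) = (68/7)*(-531/133) = -36108/931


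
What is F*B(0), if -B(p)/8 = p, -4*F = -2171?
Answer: 0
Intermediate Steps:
F = 2171/4 (F = -¼*(-2171) = 2171/4 ≈ 542.75)
B(p) = -8*p
F*B(0) = 2171*(-8*0)/4 = (2171/4)*0 = 0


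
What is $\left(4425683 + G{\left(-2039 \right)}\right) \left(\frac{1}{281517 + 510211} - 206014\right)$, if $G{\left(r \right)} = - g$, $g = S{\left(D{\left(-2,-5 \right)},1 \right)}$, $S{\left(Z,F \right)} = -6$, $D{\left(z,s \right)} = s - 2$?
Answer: $- \frac{721861086704134599}{791728} \approx -9.1175 \cdot 10^{11}$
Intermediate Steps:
$D{\left(z,s \right)} = -2 + s$
$g = -6$
$G{\left(r \right)} = 6$ ($G{\left(r \right)} = \left(-1\right) \left(-6\right) = 6$)
$\left(4425683 + G{\left(-2039 \right)}\right) \left(\frac{1}{281517 + 510211} - 206014\right) = \left(4425683 + 6\right) \left(\frac{1}{281517 + 510211} - 206014\right) = 4425689 \left(\frac{1}{791728} - 206014\right) = 4425689 \left(- \frac{163107052191}{791728}\right) = - \frac{721861086704134599}{791728}$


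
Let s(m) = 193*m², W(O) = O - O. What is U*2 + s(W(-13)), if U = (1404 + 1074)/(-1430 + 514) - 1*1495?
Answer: -685949/229 ≈ -2995.4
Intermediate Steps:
W(O) = 0
U = -685949/458 (U = 2478/(-916) - 1495 = 2478*(-1/916) - 1495 = -1239/458 - 1495 = -685949/458 ≈ -1497.7)
U*2 + s(W(-13)) = -685949/458*2 + 193*0² = -685949/229 + 193*0 = -685949/229 + 0 = -685949/229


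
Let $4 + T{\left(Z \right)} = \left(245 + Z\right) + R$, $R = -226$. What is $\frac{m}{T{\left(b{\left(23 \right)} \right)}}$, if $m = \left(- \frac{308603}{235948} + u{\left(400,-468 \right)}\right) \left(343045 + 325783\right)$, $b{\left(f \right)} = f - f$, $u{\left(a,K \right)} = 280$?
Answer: $\frac{10995003444259}{884805} \approx 1.2426 \cdot 10^{7}$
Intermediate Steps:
$b{\left(f \right)} = 0$
$T{\left(Z \right)} = 15 + Z$ ($T{\left(Z \right)} = -4 + \left(\left(245 + Z\right) - 226\right) = -4 + \left(19 + Z\right) = 15 + Z$)
$m = \frac{10995003444259}{58987}$ ($m = \left(- \frac{308603}{235948} + 280\right) \left(343045 + 325783\right) = \left(\left(-308603\right) \frac{1}{235948} + 280\right) 668828 = \left(- \frac{308603}{235948} + 280\right) 668828 = \frac{65756837}{235948} \cdot 668828 = \frac{10995003444259}{58987} \approx 1.864 \cdot 10^{8}$)
$\frac{m}{T{\left(b{\left(23 \right)} \right)}} = \frac{10995003444259}{58987 \left(15 + 0\right)} = \frac{10995003444259}{58987 \cdot 15} = \frac{10995003444259}{58987} \cdot \frac{1}{15} = \frac{10995003444259}{884805}$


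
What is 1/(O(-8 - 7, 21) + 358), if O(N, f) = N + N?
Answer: 1/328 ≈ 0.0030488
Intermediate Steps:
O(N, f) = 2*N
1/(O(-8 - 7, 21) + 358) = 1/(2*(-8 - 7) + 358) = 1/(2*(-15) + 358) = 1/(-30 + 358) = 1/328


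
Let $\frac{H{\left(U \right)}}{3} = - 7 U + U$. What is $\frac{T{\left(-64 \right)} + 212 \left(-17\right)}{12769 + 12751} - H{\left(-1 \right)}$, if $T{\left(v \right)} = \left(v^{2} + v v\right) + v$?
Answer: $- \frac{3921}{220} \approx -17.823$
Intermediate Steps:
$T{\left(v \right)} = v + 2 v^{2}$ ($T{\left(v \right)} = \left(v^{2} + v^{2}\right) + v = 2 v^{2} + v = v + 2 v^{2}$)
$H{\left(U \right)} = - 18 U$ ($H{\left(U \right)} = 3 \left(- 7 U + U\right) = 3 \left(- 6 U\right) = - 18 U$)
$\frac{T{\left(-64 \right)} + 212 \left(-17\right)}{12769 + 12751} - H{\left(-1 \right)} = \frac{- 64 \left(1 + 2 \left(-64\right)\right) + 212 \left(-17\right)}{12769 + 12751} - \left(-18\right) \left(-1\right) = \frac{- 64 \left(1 - 128\right) - 3604}{25520} - 18 = \left(\left(-64\right) \left(-127\right) - 3604\right) \frac{1}{25520} - 18 = \left(8128 - 3604\right) \frac{1}{25520} - 18 = 4524 \cdot \frac{1}{25520} - 18 = \frac{39}{220} - 18 = - \frac{3921}{220}$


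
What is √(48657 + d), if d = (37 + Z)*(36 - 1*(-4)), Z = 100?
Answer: √54137 ≈ 232.67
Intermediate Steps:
d = 5480 (d = (37 + 100)*(36 - 1*(-4)) = 137*(36 + 4) = 137*40 = 5480)
√(48657 + d) = √(48657 + 5480) = √54137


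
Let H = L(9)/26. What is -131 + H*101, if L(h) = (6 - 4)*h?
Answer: -794/13 ≈ -61.077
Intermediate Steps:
L(h) = 2*h
H = 9/13 (H = (2*9)/26 = 18*(1/26) = 9/13 ≈ 0.69231)
-131 + H*101 = -131 + (9/13)*101 = -131 + 909/13 = -794/13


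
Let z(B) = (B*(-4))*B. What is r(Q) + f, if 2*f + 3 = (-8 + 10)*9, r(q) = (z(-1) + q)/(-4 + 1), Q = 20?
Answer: 13/6 ≈ 2.1667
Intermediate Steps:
z(B) = -4*B² (z(B) = (-4*B)*B = -4*B²)
r(q) = 4/3 - q/3 (r(q) = (-4*(-1)² + q)/(-4 + 1) = (-4*1 + q)/(-3) = (-4 + q)*(-⅓) = 4/3 - q/3)
f = 15/2 (f = -3/2 + ((-8 + 10)*9)/2 = -3/2 + (2*9)/2 = -3/2 + (½)*18 = -3/2 + 9 = 15/2 ≈ 7.5000)
r(Q) + f = (4/3 - ⅓*20) + 15/2 = (4/3 - 20/3) + 15/2 = -16/3 + 15/2 = 13/6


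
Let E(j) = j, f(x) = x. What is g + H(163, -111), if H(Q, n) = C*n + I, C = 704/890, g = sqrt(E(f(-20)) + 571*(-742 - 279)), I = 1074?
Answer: 438858/445 + 3*I*sqrt(64779) ≈ 986.2 + 763.55*I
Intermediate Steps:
g = 3*I*sqrt(64779) (g = sqrt(-20 + 571*(-742 - 279)) = sqrt(-20 + 571*(-1021)) = sqrt(-20 - 582991) = sqrt(-583011) = 3*I*sqrt(64779) ≈ 763.55*I)
C = 352/445 (C = 704*(1/890) = 352/445 ≈ 0.79101)
H(Q, n) = 1074 + 352*n/445 (H(Q, n) = 352*n/445 + 1074 = 1074 + 352*n/445)
g + H(163, -111) = 3*I*sqrt(64779) + (1074 + (352/445)*(-111)) = 3*I*sqrt(64779) + (1074 - 39072/445) = 3*I*sqrt(64779) + 438858/445 = 438858/445 + 3*I*sqrt(64779)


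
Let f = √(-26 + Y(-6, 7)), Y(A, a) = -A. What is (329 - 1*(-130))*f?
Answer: 918*I*√5 ≈ 2052.7*I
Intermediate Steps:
f = 2*I*√5 (f = √(-26 - 1*(-6)) = √(-26 + 6) = √(-20) = 2*I*√5 ≈ 4.4721*I)
(329 - 1*(-130))*f = (329 - 1*(-130))*(2*I*√5) = (329 + 130)*(2*I*√5) = 459*(2*I*√5) = 918*I*√5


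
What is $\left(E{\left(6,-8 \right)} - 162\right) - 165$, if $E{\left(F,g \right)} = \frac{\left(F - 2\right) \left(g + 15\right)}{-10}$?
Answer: $- \frac{1649}{5} \approx -329.8$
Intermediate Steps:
$E{\left(F,g \right)} = - \frac{\left(-2 + F\right) \left(15 + g\right)}{10}$ ($E{\left(F,g \right)} = \left(-2 + F\right) \left(15 + g\right) \left(- \frac{1}{10}\right) = - \frac{\left(-2 + F\right) \left(15 + g\right)}{10}$)
$\left(E{\left(6,-8 \right)} - 162\right) - 165 = \left(\left(3 - 9 + \frac{1}{5} \left(-8\right) - \frac{3}{5} \left(-8\right)\right) - 162\right) - 165 = \left(\left(3 - 9 - \frac{8}{5} + \frac{24}{5}\right) - 162\right) - 165 = \left(- \frac{14}{5} - 162\right) - 165 = - \frac{824}{5} - 165 = - \frac{1649}{5}$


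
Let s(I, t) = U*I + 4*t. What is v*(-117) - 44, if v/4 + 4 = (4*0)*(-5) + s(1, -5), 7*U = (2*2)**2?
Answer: 70828/7 ≈ 10118.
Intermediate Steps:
U = 16/7 (U = (2*2)**2/7 = (1/7)*4**2 = (1/7)*16 = 16/7 ≈ 2.2857)
s(I, t) = 4*t + 16*I/7 (s(I, t) = 16*I/7 + 4*t = 4*t + 16*I/7)
v = -608/7 (v = -16 + 4*((4*0)*(-5) + (4*(-5) + (16/7)*1)) = -16 + 4*(0*(-5) + (-20 + 16/7)) = -16 + 4*(0 - 124/7) = -16 + 4*(-124/7) = -16 - 496/7 = -608/7 ≈ -86.857)
v*(-117) - 44 = -608/7*(-117) - 44 = 71136/7 - 44 = 70828/7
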